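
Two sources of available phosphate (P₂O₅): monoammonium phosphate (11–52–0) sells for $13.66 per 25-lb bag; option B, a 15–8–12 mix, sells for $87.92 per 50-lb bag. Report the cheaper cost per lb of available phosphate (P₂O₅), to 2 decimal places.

$1.05 per lb P₂O₅ (monoammonium phosphate)

monoammonium phosphate: P₂O₅ per bag = 25 × 52% = 13 lb; cost = 13.66 / 13 = $1.0508/lb P₂O₅.
option B: P₂O₅ per bag = 50 × 8% = 4 lb; cost = 87.92 / 4 = $21.9800/lb P₂O₅.
monoammonium phosphate is cheaper.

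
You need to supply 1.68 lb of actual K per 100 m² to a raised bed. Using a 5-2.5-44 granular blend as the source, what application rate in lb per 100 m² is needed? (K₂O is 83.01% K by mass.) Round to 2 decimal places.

As K₂O: 1.68 / 0.8301 = 2.02385 lb per 100 m².
Product per 100 m² = 2.02385 / 44% = 4.59966 lb.

4.60 lb of product per hundred sq m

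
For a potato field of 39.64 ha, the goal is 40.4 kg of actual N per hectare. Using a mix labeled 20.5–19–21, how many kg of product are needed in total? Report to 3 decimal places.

Product per hectare = 40.4 / 20.5% = 197.073 kg.
Total product = 197.073 × 39.64 = 7811.98049 kg.

7811.980 kg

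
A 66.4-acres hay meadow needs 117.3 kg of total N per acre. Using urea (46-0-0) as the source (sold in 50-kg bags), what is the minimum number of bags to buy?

339 bags

Product per acre = 117.3 / 46% = 255 kg.
Total product = 255 × 66.4 = 16932 kg.
Bags = ⌈16932 / 50⌉ = 339.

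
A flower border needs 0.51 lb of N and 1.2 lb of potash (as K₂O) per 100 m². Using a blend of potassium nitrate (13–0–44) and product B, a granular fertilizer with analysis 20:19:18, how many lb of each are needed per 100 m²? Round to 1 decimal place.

2.3 lb potassium nitrate, 1.1 lb product B

Per-100 m² balance (a = potassium nitrate, b = product B):
N: 0.13·a + 0.2·b = 0.51
K₂O: 0.44·a + 0.18·b = 1.2
From row1: a = (0.51 − 0.2·b) / 0.13.
Into row2: 0.44·(0.51 − 0.2·b)/0.13 + 0.18·b = 1.2 → b = 1.05882, a = 2.29412.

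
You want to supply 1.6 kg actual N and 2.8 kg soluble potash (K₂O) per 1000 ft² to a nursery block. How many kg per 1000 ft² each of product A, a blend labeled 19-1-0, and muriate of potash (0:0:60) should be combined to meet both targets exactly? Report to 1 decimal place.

Per-1000 ft² balance (a = product A, b = muriate of potash):
N: 0.19·a + 0·b = 1.6
K₂O: 0·a + 0.6·b = 2.8
Solving simultaneously: a = 8.42105, b = 4.66667.

8.4 kg product A, 4.7 kg muriate of potash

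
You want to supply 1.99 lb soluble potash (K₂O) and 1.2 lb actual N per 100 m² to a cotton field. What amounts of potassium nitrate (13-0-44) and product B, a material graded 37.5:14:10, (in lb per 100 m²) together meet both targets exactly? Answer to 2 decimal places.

4.12 lb potassium nitrate, 1.77 lb product B

With a, b = lb per 100 m² of potassium nitrate and product B:
K₂O: 0.44·a + 0.1·b = 1.99
N: 0.13·a + 0.375·b = 1.2
Eliminate b: (row1) − 0.1/0.375·(row2) → 0.405333·a = 1.67, so a = 4.12007.
Then b = (1.2 − 0.13·4.12007) / 0.375 = 1.77171.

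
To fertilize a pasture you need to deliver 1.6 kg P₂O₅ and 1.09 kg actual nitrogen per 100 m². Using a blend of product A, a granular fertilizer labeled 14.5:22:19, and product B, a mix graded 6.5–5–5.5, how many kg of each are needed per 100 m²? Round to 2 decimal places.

Per-100 m² balance (a = product A, b = product B):
P₂O₅: 0.22·a + 0.05·b = 1.6
N: 0.145·a + 0.065·b = 1.09
Eliminate a: (row1) − 0.22/0.145·(row2) → -0.0486207·b = -0.0537931, so b = 1.10638.
Back-substitute: a = (1.6 − 0.05·1.10638) / 0.22 = 7.02128.

7.02 kg product A, 1.11 kg product B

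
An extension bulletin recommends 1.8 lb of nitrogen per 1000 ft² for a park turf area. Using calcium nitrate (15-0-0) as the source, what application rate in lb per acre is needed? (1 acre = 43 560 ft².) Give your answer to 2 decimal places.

522.72 lb of product per acre

Product per 1000 ft² = 1.8 / 15% = 12 lb.
Convert to per acre: 12 × 43.56 = 522.72 lb.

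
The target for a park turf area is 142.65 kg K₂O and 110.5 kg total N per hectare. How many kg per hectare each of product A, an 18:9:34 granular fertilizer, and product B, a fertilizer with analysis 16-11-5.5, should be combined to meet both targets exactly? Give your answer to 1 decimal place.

376.3 kg product A, 267.3 kg product B

With a, b = kg per hectare of product A and product B:
K₂O: 0.34·a + 0.055·b = 142.65
N: 0.18·a + 0.16·b = 110.5
From row1: a = (142.65 − 0.055·b) / 0.34.
Into row2: 0.18·(142.65 − 0.055·b)/0.34 + 0.16·b = 110.5 → b = 267.258, a = 376.326.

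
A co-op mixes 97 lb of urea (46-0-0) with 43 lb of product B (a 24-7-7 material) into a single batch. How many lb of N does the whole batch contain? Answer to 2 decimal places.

54.94 lb N

N mass = 46%×97 + 24%×43 = 54.94 lb.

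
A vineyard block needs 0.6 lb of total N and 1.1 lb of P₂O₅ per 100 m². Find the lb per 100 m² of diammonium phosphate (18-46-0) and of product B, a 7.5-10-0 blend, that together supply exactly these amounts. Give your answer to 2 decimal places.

1.36 lb diammonium phosphate, 4.73 lb product B

Let a = lb of diammonium phosphate, b = lb of product B (per 100 m²).
N: 0.18·a + 0.075·b = 0.6
P₂O₅: 0.46·a + 0.1·b = 1.1
Eliminate a: (row1) − 0.18/0.46·(row2) → 0.0358696·b = 0.169565, so b = 4.72727.
Back-substitute: a = (0.6 − 0.075·4.72727) / 0.18 = 1.36364.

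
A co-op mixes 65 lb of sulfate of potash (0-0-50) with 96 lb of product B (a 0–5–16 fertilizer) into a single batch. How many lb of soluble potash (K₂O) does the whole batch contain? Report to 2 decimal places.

47.86 lb K₂O

K₂O mass = 50%×65 + 16%×96 = 47.86 lb.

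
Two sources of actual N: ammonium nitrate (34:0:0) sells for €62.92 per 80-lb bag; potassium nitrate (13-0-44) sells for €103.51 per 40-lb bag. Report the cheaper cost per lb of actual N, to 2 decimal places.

€2.31 per lb N (ammonium nitrate)

ammonium nitrate: N per bag = 80 × 34% = 27.2 lb; cost = 62.92 / 27.2 = €2.3132/lb N.
potassium nitrate: N per bag = 40 × 13% = 5.2 lb; cost = 103.51 / 5.2 = €19.9058/lb N.
ammonium nitrate is cheaper.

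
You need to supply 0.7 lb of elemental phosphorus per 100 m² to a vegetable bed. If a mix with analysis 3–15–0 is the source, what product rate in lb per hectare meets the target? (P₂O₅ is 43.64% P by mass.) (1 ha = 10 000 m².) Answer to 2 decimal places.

1069.36 lb of product per hectare

As P₂O₅: 0.7 / 0.4364 = 1.60403 lb per 100 m².
Product per 100 m² = 1.60403 / 15% = 10.6936 lb.
Convert to per hectare: 10.6936 × 100 = 1069.355 lb.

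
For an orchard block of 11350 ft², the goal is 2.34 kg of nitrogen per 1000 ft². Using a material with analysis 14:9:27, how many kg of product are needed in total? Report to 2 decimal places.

189.71 kg

Product per 1000 ft² = 2.34 / 14% = 16.7143 kg.
Total product = 16.7143 × 11350 / 1000 = 189.707 kg.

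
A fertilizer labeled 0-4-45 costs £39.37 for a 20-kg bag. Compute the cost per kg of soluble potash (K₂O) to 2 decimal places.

K₂O in bag = 20 × 45% = 9 kg.
Cost per kg K₂O = £39.37 / 9 = £4.3744.

£4.37 per kg K₂O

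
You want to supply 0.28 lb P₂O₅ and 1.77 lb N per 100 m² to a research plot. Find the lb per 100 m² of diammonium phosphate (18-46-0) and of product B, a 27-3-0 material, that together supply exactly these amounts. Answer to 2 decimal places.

With a, b = lb per 100 m² of diammonium phosphate and product B:
P₂O₅: 0.46·a + 0.03·b = 0.28
N: 0.18·a + 0.27·b = 1.77
Eliminate a: (row1) − 0.46/0.18·(row2) → -0.66·b = -4.24333, so b = 6.42929.
Back-substitute: a = (0.28 − 0.03·6.42929) / 0.46 = 0.189394.

0.19 lb diammonium phosphate, 6.43 lb product B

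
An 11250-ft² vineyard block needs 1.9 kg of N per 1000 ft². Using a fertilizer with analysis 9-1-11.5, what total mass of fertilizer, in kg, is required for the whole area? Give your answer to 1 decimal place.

Product per 1000 ft² = 1.9 / 9% = 21.1111 kg.
Total product = 21.1111 × 11250 / 1000 = 237.5 kg.

237.5 kg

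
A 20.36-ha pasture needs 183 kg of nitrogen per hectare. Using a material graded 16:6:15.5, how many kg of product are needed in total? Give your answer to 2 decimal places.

23286.75 kg

Product per hectare = 183 / 16% = 1143.75 kg.
Total product = 1143.75 × 20.36 = 23286.75 kg.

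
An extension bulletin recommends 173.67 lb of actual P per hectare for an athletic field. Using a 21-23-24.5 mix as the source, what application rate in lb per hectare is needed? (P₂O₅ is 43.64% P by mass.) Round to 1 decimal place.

As P₂O₅: 173.67 / 0.4364 = 397.961 lb per hectare.
Product per hectare = 397.961 / 23% = 1730.26 lb.

1730.3 lb of product per hectare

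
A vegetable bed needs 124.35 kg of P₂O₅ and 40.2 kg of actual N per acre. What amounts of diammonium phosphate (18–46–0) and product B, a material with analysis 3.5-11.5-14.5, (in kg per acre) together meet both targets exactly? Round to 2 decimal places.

58.86 kg diammonium phosphate, 845.87 kg product B

Per-acre balance (a = diammonium phosphate, b = product B):
P₂O₅: 0.46·a + 0.115·b = 124.35
N: 0.18·a + 0.035·b = 40.2
Solving simultaneously: a = 58.8587, b = 845.8696.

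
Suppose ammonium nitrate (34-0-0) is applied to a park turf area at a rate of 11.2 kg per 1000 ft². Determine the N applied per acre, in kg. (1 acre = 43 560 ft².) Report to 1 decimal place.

165.9 kg N per acre

nitrogen per 1000 ft² = 11.2 × 34% = 3.808 kg.
Convert to per acre: 3.808 × 43.56 = 165.876 kg.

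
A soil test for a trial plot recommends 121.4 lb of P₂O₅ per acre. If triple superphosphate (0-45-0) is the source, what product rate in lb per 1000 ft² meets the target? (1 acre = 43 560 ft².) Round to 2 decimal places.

Product per acre = 121.4 / 45% = 269.778 lb.
Convert to per 1000 ft²: 269.778 × 0.0229568 = 6.19325 lb.

6.19 lb of product per thousand sq ft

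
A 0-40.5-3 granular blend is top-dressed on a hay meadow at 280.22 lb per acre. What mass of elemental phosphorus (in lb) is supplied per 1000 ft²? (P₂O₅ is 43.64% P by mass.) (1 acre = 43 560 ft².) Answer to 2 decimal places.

1.14 lb P per thousand sq ft

P₂O₅ per acre = 280.22 × 40.5% = 113.489 lb.
Elemental P = 113.489 × 0.4364 = 49.5266 lb per acre.
Convert to per 1000 ft²: 49.5266 × 0.0229568 = 1.13698 lb.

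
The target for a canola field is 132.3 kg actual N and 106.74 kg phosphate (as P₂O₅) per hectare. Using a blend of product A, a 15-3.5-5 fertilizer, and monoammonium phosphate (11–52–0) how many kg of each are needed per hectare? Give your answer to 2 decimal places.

769.45 kg product A, 153.48 kg monoammonium phosphate

Per-hectare balance (a = product A, b = monoammonium phosphate):
N: 0.15·a + 0.11·b = 132.3
P₂O₅: 0.035·a + 0.52·b = 106.74
Eliminate b: (row1) − 0.11/0.52·(row2) → 0.142596·a = 109.72, so a = 769.448.
Then b = (106.74 − 0.035·769.448) / 0.52 = 153.479.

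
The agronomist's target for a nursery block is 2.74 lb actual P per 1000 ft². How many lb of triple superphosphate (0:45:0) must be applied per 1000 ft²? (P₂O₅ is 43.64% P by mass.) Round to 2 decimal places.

As P₂O₅: 2.74 / 0.4364 = 6.27864 lb per 1000 ft².
Product per 1000 ft² = 6.27864 / 45% = 13.9525 lb.

13.95 lb of product per thousand sq ft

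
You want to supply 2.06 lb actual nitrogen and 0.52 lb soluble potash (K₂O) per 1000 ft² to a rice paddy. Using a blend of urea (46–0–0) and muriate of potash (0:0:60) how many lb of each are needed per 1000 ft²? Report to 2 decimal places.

4.48 lb urea, 0.87 lb muriate of potash

With a, b = lb per 1000 ft² of urea and muriate of potash:
N: 0.46·a + 0·b = 2.06
K₂O: 0·a + 0.6·b = 0.52
Solving simultaneously: a = 4.47826, b = 0.866667.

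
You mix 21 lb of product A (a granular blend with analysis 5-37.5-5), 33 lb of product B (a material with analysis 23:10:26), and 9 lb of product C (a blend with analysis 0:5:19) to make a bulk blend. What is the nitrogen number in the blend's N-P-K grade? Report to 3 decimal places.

13.714% N

Total mass = 21 + 33 + 9 = 63 lb.
N mass = 5%×21 + 23%×33 + 0%×9 = 8.64 lb.
% N = 8.64 / 63 = 13.7143%.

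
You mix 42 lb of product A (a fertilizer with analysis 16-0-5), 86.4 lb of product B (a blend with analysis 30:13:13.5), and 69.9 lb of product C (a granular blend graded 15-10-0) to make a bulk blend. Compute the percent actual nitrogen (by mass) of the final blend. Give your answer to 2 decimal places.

21.75% N

Total mass = 42 + 86.4 + 69.9 = 198.3 lb.
N mass = 16%×42 + 30%×86.4 + 15%×69.9 = 43.125 lb.
% N = 43.125 / 198.3 = 21.7474%.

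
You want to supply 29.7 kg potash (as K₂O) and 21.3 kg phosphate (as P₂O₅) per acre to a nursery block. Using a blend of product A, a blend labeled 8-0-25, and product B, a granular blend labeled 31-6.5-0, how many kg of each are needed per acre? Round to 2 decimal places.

With a, b = kg per acre of product A and product B:
K₂O: 0.25·a + 0·b = 29.7
P₂O₅: 0·a + 0.065·b = 21.3
Solving simultaneously: a = 118.8, b = 327.692.

118.80 kg product A, 327.69 kg product B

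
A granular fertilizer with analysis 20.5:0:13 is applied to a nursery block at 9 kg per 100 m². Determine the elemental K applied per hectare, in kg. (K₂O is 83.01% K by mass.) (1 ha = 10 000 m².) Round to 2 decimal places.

97.12 kg K per hectare

K₂O per 100 m² = 9 × 13% = 1.17 kg.
Elemental K = 1.17 × 0.8301 = 0.971217 kg per 100 m².
Convert to per hectare: 0.971217 × 100 = 97.1217 kg.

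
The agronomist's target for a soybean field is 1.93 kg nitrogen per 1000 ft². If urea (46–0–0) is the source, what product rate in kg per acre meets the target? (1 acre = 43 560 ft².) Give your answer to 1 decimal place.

182.8 kg of product per acre

Product per 1000 ft² = 1.93 / 46% = 4.19565 kg.
Convert to per acre: 4.19565 × 43.56 = 182.763 kg.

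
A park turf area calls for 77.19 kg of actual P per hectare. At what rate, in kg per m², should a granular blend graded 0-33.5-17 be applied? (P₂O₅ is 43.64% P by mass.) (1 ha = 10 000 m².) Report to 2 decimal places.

0.05 kg of product per sq m

As P₂O₅: 77.19 / 0.4364 = 176.879 kg per hectare.
Product per hectare = 176.879 / 33.5% = 527.997 kg.
Convert to per m²: 527.997 × 0.0001 = 0.0527997 kg.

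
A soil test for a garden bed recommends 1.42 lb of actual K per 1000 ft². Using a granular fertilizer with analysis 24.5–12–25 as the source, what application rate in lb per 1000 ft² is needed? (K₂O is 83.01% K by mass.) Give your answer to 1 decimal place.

6.8 lb of product per thousand sq ft

As K₂O: 1.42 / 0.8301 = 1.71064 lb per 1000 ft².
Product per 1000 ft² = 1.71064 / 25% = 6.84255 lb.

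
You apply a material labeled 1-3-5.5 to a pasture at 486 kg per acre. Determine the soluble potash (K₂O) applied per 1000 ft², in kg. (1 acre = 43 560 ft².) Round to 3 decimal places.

K₂O per acre = 486 × 5.5% = 26.73 kg.
Convert to per 1000 ft²: 26.73 × 0.0229568 = 0.613636 kg.

0.614 kg K₂O per thousand sq ft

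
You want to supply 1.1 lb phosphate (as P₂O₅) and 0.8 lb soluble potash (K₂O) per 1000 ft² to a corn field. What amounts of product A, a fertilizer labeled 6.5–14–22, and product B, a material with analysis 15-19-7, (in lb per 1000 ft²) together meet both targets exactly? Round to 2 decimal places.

2.34 lb product A, 4.06 lb product B

Let a = lb of product A, b = lb of product B (per 1000 ft²).
P₂O₅: 0.14·a + 0.19·b = 1.1
K₂O: 0.22·a + 0.07·b = 0.8
Eliminate b: (row1) − 0.19/0.07·(row2) → -0.457143·a = -1.07143, so a = 2.34375.
Then b = (0.8 − 0.22·2.34375) / 0.07 = 4.0625.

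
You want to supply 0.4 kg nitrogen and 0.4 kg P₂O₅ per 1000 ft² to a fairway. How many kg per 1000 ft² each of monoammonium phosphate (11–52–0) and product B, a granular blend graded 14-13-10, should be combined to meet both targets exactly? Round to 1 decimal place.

0.1 kg monoammonium phosphate, 2.8 kg product B

Let a = kg of monoammonium phosphate, b = kg of product B (per 1000 ft²).
N: 0.11·a + 0.14·b = 0.4
P₂O₅: 0.52·a + 0.13·b = 0.4
From row1: a = (0.4 − 0.14·b) / 0.11.
Into row2: 0.52·(0.4 − 0.14·b)/0.11 + 0.13·b = 0.4 → b = 2.80342, a = 0.0683761.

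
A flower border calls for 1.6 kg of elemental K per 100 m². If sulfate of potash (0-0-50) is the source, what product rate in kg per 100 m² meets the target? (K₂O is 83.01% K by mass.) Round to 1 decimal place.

As K₂O: 1.6 / 0.8301 = 1.92748 kg per 100 m².
Product per 100 m² = 1.92748 / 50% = 3.85496 kg.

3.9 kg of product per hundred sq m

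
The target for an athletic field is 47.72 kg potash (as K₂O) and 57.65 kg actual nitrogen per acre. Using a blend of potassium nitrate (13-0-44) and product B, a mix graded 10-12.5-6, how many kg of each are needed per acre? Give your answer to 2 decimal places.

Per-acre balance (a = potassium nitrate, b = product B):
K₂O: 0.44·a + 0.06·b = 47.72
N: 0.13·a + 0.1·b = 57.65
Eliminate a: (row1) − 0.44/0.13·(row2) → -0.278462·b = -147.403, so b = 529.348.
Back-substitute: a = (47.72 − 0.06·529.348) / 0.44 = 36.2707.

36.27 kg potassium nitrate, 529.35 kg product B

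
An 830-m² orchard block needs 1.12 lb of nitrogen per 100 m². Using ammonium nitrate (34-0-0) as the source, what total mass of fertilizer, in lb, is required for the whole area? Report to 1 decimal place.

27.3 lb

Product per 100 m² = 1.12 / 34% = 3.29412 lb.
Total product = 3.29412 × 830 / 100 = 27.3412 lb.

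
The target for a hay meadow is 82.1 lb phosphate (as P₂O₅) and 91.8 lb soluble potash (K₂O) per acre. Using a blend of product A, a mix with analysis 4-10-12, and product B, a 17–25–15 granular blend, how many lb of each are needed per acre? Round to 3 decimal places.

Per-acre balance (a = product A, b = product B):
P₂O₅: 0.1·a + 0.25·b = 82.1
K₂O: 0.12·a + 0.15·b = 91.8
Solving simultaneously: a = 709, b = 44.8.

709.000 lb product A, 44.800 lb product B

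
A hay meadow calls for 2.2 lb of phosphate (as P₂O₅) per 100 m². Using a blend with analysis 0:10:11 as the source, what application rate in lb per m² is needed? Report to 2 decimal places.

Product per 100 m² = 2.2 / 10% = 22 lb.
Convert to per m²: 22 × 0.01 = 0.22 lb.

0.22 lb of product per sq m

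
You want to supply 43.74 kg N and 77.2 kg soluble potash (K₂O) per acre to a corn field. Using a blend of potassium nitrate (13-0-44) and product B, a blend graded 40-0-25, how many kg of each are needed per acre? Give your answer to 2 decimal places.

With a, b = kg per acre of potassium nitrate and product B:
N: 0.13·a + 0.4·b = 43.74
K₂O: 0.44·a + 0.25·b = 77.2
From row1: a = (43.74 − 0.4·b) / 0.13.
Into row2: 0.44·(43.74 − 0.4·b)/0.13 + 0.25·b = 77.2 → b = 64.1784, a = 138.9895.

138.99 kg potassium nitrate, 64.18 kg product B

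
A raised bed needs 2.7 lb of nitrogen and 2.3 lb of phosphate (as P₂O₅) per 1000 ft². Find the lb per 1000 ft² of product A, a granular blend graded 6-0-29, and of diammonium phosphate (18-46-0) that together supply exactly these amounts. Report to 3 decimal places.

30.000 lb product A, 5.000 lb diammonium phosphate

With a, b = lb per 1000 ft² of product A and diammonium phosphate:
N: 0.06·a + 0.18·b = 2.7
P₂O₅: 0·a + 0.46·b = 2.3
Solving simultaneously: a = 30, b = 5.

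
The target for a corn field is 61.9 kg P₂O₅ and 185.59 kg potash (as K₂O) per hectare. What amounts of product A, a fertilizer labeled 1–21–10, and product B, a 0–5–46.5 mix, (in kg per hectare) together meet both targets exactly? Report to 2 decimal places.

With a, b = kg per hectare of product A and product B:
P₂O₅: 0.21·a + 0.05·b = 61.9
K₂O: 0.1·a + 0.465·b = 185.59
Solving simultaneously: a = 210.513, b = 353.847.

210.51 kg product A, 353.85 kg product B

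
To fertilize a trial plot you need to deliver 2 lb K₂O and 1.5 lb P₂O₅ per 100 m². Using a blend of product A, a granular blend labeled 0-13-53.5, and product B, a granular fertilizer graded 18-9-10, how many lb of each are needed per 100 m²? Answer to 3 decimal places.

0.853 lb product A, 15.434 lb product B

Let a = lb of product A, b = lb of product B (per 100 m²).
K₂O: 0.535·a + 0.1·b = 2
P₂O₅: 0.13·a + 0.09·b = 1.5
Eliminate b: (row1) − 0.1/0.09·(row2) → 0.390556·a = 0.333333, so a = 0.853485.
Then b = (1.5 − 0.13·0.853485) / 0.09 = 15.4339.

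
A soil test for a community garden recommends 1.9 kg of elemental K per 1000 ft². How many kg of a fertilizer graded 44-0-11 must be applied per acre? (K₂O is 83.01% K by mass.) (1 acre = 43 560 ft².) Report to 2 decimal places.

As K₂O: 1.9 / 0.8301 = 2.28888 kg per 1000 ft².
Product per 1000 ft² = 2.28888 / 11% = 20.808 kg.
Convert to per acre: 20.808 × 43.56 = 906.397 kg.

906.40 kg of product per acre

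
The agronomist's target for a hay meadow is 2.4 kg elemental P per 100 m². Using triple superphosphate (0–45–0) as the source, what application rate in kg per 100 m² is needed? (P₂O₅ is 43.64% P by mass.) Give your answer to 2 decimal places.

As P₂O₅: 2.4 / 0.4364 = 5.49954 kg per 100 m².
Product per 100 m² = 5.49954 / 45% = 12.2212 kg.

12.22 kg of product per hundred sq m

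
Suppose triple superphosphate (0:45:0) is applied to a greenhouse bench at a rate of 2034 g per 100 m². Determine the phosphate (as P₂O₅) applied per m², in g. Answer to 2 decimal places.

P₂O₅ per 100 m² = 2034 × 45% = 915.3 g.
Convert to per m²: 915.3 × 0.01 = 9.153 g.

9.15 g P₂O₅ per sq m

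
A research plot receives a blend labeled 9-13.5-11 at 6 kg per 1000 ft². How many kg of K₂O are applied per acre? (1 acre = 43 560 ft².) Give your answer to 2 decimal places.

K₂O per 1000 ft² = 6 × 11% = 0.66 kg.
Convert to per acre: 0.66 × 43.56 = 28.7496 kg.

28.75 kg K₂O per acre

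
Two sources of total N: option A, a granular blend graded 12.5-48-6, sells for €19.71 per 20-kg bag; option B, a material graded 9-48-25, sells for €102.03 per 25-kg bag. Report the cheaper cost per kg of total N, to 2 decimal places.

option A: N per bag = 20 × 12.5% = 2.5 kg; cost = 19.71 / 2.5 = €7.8840/kg N.
option B: N per bag = 25 × 9% = 2.25 kg; cost = 102.03 / 2.25 = €45.3467/kg N.
option A is cheaper.

€7.88 per kg N (option A)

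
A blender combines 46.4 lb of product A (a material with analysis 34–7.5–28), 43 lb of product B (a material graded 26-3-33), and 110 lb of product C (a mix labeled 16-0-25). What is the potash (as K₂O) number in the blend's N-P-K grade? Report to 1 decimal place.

Total mass = 46.4 + 43 + 110 = 199.4 lb.
K₂O mass = 28%×46.4 + 33%×43 + 25%×110 = 54.682 lb.
% K₂O = 54.682 / 199.4 = 27.4233%.

27.4% K₂O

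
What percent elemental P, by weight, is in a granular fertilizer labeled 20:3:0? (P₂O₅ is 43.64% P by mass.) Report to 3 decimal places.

1.309% P

%P = 3 × 0.4364 = 1.3092%.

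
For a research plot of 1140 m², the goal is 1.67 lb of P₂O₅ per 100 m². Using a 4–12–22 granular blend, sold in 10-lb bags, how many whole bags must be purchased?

Product per 100 m² = 1.67 / 12% = 13.9167 lb.
Total product = 13.9167 × 1140 / 100 = 158.65 lb.
Bags = ⌈158.65 / 10⌉ = 16.

16 bags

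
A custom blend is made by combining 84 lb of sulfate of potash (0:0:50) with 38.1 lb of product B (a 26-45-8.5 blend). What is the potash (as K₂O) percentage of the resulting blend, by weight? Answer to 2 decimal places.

Total mass = 84 + 38.1 = 122.1 lb.
K₂O mass = 50%×84 + 8.5%×38.1 = 45.2385 lb.
% K₂O = 45.2385 / 122.1 = 37.0504%.

37.05% K₂O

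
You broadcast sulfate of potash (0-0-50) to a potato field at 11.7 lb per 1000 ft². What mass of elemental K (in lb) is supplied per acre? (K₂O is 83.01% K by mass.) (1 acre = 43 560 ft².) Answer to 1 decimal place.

211.5 lb K per acre

K₂O per 1000 ft² = 11.7 × 50% = 5.85 lb.
Elemental K = 5.85 × 0.8301 = 4.85608 lb per 1000 ft².
Convert to per acre: 4.85608 × 43.56 = 211.531 lb.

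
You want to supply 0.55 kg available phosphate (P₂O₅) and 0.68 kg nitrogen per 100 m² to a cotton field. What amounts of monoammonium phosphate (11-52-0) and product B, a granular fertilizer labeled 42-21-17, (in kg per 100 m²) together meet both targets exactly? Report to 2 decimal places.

0.45 kg monoammonium phosphate, 1.50 kg product B

With a, b = kg per 100 m² of monoammonium phosphate and product B:
P₂O₅: 0.52·a + 0.21·b = 0.55
N: 0.11·a + 0.42·b = 0.68
Eliminate a: (row1) − 0.52/0.11·(row2) → -1.77545·b = -2.66455, so b = 1.50077.
Back-substitute: a = (0.55 − 0.21·1.50077) / 0.52 = 0.451613.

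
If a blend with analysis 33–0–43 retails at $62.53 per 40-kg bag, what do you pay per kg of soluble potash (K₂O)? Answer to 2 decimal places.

K₂O in bag = 40 × 43% = 17.2 kg.
Cost per kg K₂O = $62.53 / 17.2 = $3.6355.

$3.64 per kg K₂O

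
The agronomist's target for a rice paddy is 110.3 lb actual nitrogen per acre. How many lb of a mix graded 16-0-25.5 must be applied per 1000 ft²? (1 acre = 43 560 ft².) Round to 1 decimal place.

15.8 lb of product per thousand sq ft

Product per acre = 110.3 / 16% = 689.375 lb.
Convert to per 1000 ft²: 689.375 × 0.0229568 = 15.8259 lb.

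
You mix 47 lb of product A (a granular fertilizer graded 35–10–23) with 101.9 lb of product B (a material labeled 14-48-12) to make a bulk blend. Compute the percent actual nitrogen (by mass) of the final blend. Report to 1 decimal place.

Total mass = 47 + 101.9 = 148.9 lb.
N mass = 35%×47 + 14%×101.9 = 30.716 lb.
% N = 30.716 / 148.9 = 20.6286%.

20.6% N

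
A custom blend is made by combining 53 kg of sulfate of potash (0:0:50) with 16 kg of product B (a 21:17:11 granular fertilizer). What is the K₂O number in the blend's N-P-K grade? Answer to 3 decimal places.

Total mass = 53 + 16 = 69 kg.
K₂O mass = 50%×53 + 11%×16 = 28.26 kg.
% K₂O = 28.26 / 69 = 40.9565%.

40.957% K₂O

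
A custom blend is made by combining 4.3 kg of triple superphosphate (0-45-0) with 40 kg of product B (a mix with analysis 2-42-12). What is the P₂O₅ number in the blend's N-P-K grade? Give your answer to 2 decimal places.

42.29% P₂O₅

Total mass = 4.3 + 40 = 44.3 kg.
P₂O₅ mass = 45%×4.3 + 42%×40 = 18.735 kg.
% P₂O₅ = 18.735 / 44.3 = 42.2912%.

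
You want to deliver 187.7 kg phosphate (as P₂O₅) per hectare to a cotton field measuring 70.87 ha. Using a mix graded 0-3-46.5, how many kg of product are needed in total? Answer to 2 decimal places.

Product per hectare = 187.7 / 3% = 6256.67 kg.
Total product = 6256.67 × 70.87 = 443409.967 kg.

443409.97 kg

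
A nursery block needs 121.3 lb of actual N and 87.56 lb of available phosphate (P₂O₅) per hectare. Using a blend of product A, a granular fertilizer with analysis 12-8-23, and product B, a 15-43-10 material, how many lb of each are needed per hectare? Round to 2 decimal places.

Let a = lb of product A, b = lb of product B (per hectare).
N: 0.12·a + 0.15·b = 121.3
P₂O₅: 0.08·a + 0.43·b = 87.56
From row1: a = (121.3 − 0.15·b) / 0.12.
Into row2: 0.08·(121.3 − 0.15·b)/0.12 + 0.43·b = 87.56 → b = 20.2828, a = 985.4798.

985.48 lb product A, 20.28 lb product B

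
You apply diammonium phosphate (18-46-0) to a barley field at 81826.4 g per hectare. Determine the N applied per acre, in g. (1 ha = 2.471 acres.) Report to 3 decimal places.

5960.644 g N per acre

nitrogen per hectare = 81826.4 × 18% = 14728.8 g.
Convert to per acre: 14728.8 × 0.404694 = 5960.6443 g.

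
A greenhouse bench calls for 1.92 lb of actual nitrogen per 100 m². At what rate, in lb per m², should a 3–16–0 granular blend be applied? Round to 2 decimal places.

Product per 100 m² = 1.92 / 3% = 64 lb.
Convert to per m²: 64 × 0.01 = 0.64 lb.

0.64 lb of product per sq m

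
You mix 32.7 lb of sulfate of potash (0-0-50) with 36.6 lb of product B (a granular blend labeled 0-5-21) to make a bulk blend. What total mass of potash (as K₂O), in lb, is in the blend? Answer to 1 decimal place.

24.0 lb K₂O

K₂O mass = 50%×32.7 + 21%×36.6 = 24.036 lb.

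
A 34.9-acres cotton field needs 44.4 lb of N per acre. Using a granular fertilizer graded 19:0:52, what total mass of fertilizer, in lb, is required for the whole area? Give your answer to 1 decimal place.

8155.6 lb

Product per acre = 44.4 / 19% = 233.684 lb.
Total product = 233.684 × 34.9 = 8155.58 lb.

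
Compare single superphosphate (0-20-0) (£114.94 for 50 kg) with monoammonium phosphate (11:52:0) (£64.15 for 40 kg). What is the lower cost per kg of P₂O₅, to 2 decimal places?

single superphosphate: P₂O₅ per bag = 50 × 20% = 10 kg; cost = 114.94 / 10 = £11.4940/kg P₂O₅.
monoammonium phosphate: P₂O₅ per bag = 40 × 52% = 20.8 kg; cost = 64.15 / 20.8 = £3.0841/kg P₂O₅.
monoammonium phosphate is cheaper.

£3.08 per kg P₂O₅ (monoammonium phosphate)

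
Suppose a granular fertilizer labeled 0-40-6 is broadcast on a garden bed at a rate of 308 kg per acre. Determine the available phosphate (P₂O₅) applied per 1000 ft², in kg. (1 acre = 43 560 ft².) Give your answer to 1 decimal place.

P₂O₅ per acre = 308 × 40% = 123.2 kg.
Convert to per 1000 ft²: 123.2 × 0.0229568 = 2.82828 kg.

2.8 kg P₂O₅ per thousand sq ft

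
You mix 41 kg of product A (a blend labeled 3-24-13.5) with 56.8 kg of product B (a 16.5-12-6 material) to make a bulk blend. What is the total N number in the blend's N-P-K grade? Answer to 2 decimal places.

10.84% N

Total mass = 41 + 56.8 = 97.8 kg.
N mass = 3%×41 + 16.5%×56.8 = 10.602 kg.
% N = 10.602 / 97.8 = 10.8405%.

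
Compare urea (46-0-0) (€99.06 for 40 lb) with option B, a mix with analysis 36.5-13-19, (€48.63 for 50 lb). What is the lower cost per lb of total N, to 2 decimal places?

€2.66 per lb N (option B)

urea: N per bag = 40 × 46% = 18.4 lb; cost = 99.06 / 18.4 = €5.3837/lb N.
option B: N per bag = 50 × 36.5% = 18.25 lb; cost = 48.63 / 18.25 = €2.6647/lb N.
option B is cheaper.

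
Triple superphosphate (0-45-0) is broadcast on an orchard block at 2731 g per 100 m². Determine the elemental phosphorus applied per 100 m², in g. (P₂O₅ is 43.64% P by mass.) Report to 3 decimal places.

P₂O₅ per 100 m² = 2731 × 45% = 1228.95 g.
Elemental P = 1228.95 × 0.4364 = 536.3138 g per 100 m².

536.314 g P per hundred sq m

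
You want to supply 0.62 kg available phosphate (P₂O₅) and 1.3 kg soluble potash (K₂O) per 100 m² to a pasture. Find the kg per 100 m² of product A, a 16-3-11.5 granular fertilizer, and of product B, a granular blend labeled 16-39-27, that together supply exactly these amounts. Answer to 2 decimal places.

9.24 kg product A, 0.88 kg product B

With a, b = kg per 100 m² of product A and product B:
P₂O₅: 0.03·a + 0.39·b = 0.62
K₂O: 0.115·a + 0.27·b = 1.3
Eliminate b: (row1) − 0.39/0.27·(row2) → -0.136111·a = -1.25778, so a = 9.24082.
Then b = (1.3 − 0.115·9.24082) / 0.27 = 0.878912.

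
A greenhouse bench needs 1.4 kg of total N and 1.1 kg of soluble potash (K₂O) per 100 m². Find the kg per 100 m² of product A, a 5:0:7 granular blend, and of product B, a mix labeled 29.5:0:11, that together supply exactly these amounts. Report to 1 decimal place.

11.3 kg product A, 2.8 kg product B

Let a = kg of product A, b = kg of product B (per 100 m²).
N: 0.05·a + 0.295·b = 1.4
K₂O: 0.07·a + 0.11·b = 1.1
From row1: a = (1.4 − 0.295·b) / 0.05.
Into row2: 0.07·(1.4 − 0.295·b)/0.05 + 0.11·b = 1.1 → b = 2.83828, a = 11.2541.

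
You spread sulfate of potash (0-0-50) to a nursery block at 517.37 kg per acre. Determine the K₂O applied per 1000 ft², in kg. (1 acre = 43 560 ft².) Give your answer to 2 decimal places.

5.94 kg K₂O per thousand sq ft

K₂O per acre = 517.37 × 50% = 258.685 kg.
Convert to per 1000 ft²: 258.685 × 0.0229568 = 5.93859 kg.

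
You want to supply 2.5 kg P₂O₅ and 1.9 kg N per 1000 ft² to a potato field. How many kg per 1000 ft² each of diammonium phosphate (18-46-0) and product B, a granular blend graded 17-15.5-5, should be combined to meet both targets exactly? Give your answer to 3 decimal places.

2.594 kg diammonium phosphate, 8.429 kg product B

Per-1000 ft² balance (a = diammonium phosphate, b = product B):
P₂O₅: 0.46·a + 0.155·b = 2.5
N: 0.18·a + 0.17·b = 1.9
Solving simultaneously: a = 2.59443, b = 8.42942.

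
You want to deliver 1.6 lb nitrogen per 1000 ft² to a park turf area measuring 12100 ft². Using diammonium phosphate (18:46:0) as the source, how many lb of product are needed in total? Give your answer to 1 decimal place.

Product per 1000 ft² = 1.6 / 18% = 8.88889 lb.
Total product = 8.88889 × 12100 / 1000 = 107.556 lb.

107.6 lb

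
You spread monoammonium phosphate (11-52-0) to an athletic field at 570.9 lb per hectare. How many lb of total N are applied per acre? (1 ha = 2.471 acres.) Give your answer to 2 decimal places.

25.41 lb N per acre

nitrogen per hectare = 570.9 × 11% = 62.799 lb.
Convert to per acre: 62.799 × 0.404694 = 25.4144 lb.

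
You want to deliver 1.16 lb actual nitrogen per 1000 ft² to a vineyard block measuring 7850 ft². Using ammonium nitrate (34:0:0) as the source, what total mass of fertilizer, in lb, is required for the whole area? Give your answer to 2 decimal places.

Product per 1000 ft² = 1.16 / 34% = 3.41176 lb.
Total product = 3.41176 × 7850 / 1000 = 26.7824 lb.

26.78 lb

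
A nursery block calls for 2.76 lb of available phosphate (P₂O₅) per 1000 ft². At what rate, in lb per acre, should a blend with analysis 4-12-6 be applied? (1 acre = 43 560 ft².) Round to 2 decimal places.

1001.88 lb of product per acre

Product per 1000 ft² = 2.76 / 12% = 23 lb.
Convert to per acre: 23 × 43.56 = 1001.88 lb.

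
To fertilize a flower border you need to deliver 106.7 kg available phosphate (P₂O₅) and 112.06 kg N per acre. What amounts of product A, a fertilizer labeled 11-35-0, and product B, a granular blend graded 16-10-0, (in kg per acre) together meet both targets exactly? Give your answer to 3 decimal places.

Per-acre balance (a = product A, b = product B):
P₂O₅: 0.35·a + 0.1·b = 106.7
N: 0.11·a + 0.16·b = 112.06
Solving simultaneously: a = 130.3556, b = 610.7556.

130.356 kg product A, 610.756 kg product B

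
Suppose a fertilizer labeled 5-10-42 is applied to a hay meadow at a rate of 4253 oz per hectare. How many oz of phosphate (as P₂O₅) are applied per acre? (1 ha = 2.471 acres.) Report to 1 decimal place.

172.1 oz P₂O₅ per acre

P₂O₅ per hectare = 4253 × 10% = 425.3 oz.
Convert to per acre: 425.3 × 0.404694 = 172.117 oz.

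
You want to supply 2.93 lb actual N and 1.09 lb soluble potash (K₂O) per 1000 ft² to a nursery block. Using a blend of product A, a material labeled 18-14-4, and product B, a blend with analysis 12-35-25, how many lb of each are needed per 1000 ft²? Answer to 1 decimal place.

15.0 lb product A, 2.0 lb product B

Per-1000 ft² balance (a = product A, b = product B):
N: 0.18·a + 0.12·b = 2.93
K₂O: 0.04·a + 0.25·b = 1.09
From row1: a = (2.93 − 0.12·b) / 0.18.
Into row2: 0.04·(2.93 − 0.12·b)/0.18 + 0.25·b = 1.09 → b = 1.96517, a = 14.9677.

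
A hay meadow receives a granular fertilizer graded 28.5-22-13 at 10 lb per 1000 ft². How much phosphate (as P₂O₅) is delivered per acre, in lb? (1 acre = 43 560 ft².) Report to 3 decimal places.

95.832 lb P₂O₅ per acre

P₂O₅ per 1000 ft² = 10 × 22% = 2.2 lb.
Convert to per acre: 2.2 × 43.56 = 95.832 lb.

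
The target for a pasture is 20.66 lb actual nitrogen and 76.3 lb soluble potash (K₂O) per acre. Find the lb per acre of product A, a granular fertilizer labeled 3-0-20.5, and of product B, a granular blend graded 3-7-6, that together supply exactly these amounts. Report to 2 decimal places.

With a, b = lb per acre of product A and product B:
N: 0.03·a + 0.03·b = 20.66
K₂O: 0.205·a + 0.06·b = 76.3
Solving simultaneously: a = 241.241, b = 447.425.

241.24 lb product A, 447.43 lb product B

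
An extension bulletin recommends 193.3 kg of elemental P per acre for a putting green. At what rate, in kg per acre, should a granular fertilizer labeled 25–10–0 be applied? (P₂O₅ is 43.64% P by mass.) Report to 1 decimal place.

As P₂O₅: 193.3 / 0.4364 = 442.942 kg per acre.
Product per acre = 442.942 / 10% = 4429.42 kg.

4429.4 kg of product per acre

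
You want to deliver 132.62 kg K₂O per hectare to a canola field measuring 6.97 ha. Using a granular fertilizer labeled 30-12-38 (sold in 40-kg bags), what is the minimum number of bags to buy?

Product per hectare = 132.62 / 38% = 349 kg.
Total product = 349 × 6.97 = 2432.53 kg.
Bags = ⌈2432.53 / 40⌉ = 61.

61 bags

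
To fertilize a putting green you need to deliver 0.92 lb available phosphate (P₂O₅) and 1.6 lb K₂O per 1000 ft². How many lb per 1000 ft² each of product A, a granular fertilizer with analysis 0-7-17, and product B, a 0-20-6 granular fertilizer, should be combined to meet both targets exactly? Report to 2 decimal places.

8.89 lb product A, 1.49 lb product B

Let a = lb of product A, b = lb of product B (per 1000 ft²).
P₂O₅: 0.07·a + 0.2·b = 0.92
K₂O: 0.17·a + 0.06·b = 1.6
Eliminate a: (row1) − 0.07/0.17·(row2) → 0.175294·b = 0.261176, so b = 1.48993.
Back-substitute: a = (0.92 − 0.2·1.48993) / 0.07 = 8.88591.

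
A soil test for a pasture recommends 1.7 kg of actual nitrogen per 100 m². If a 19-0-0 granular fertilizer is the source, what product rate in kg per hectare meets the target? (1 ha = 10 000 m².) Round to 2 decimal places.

Product per 100 m² = 1.7 / 19% = 8.94737 kg.
Convert to per hectare: 8.94737 × 100 = 894.737 kg.

894.74 kg of product per hectare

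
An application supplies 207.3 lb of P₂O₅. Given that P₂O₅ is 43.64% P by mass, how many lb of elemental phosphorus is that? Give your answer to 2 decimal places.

P = 207.3 × 0.4364 = 90.4657 lb.

90.47 lb P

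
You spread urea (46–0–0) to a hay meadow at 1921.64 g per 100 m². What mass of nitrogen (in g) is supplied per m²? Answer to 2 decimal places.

nitrogen per 100 m² = 1921.64 × 46% = 883.954 g.
Convert to per m²: 883.954 × 0.01 = 8.83954 g.

8.84 g N per sq m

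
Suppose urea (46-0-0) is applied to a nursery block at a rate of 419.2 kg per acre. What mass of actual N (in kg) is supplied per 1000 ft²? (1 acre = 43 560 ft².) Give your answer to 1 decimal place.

nitrogen per acre = 419.2 × 46% = 192.832 kg.
Convert to per 1000 ft²: 192.832 × 0.0229568 = 4.42681 kg.

4.4 kg N per thousand sq ft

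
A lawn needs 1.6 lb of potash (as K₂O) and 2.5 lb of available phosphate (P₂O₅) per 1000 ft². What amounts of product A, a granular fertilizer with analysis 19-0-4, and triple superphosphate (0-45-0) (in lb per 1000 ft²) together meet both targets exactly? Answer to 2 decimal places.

With a, b = lb per 1000 ft² of product A and triple superphosphate:
K₂O: 0.04·a + 0·b = 1.6
P₂O₅: 0·a + 0.45·b = 2.5
Solving simultaneously: a = 40, b = 5.55556.

40.00 lb product A, 5.56 lb triple superphosphate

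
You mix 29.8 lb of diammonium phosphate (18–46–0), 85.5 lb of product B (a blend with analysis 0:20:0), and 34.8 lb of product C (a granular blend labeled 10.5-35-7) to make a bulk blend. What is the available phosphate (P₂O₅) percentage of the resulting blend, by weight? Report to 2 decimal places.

Total mass = 29.8 + 85.5 + 34.8 = 150.1 lb.
P₂O₅ mass = 46%×29.8 + 20%×85.5 + 35%×34.8 = 42.988 lb.
% P₂O₅ = 42.988 / 150.1 = 28.6396%.

28.64% P₂O₅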